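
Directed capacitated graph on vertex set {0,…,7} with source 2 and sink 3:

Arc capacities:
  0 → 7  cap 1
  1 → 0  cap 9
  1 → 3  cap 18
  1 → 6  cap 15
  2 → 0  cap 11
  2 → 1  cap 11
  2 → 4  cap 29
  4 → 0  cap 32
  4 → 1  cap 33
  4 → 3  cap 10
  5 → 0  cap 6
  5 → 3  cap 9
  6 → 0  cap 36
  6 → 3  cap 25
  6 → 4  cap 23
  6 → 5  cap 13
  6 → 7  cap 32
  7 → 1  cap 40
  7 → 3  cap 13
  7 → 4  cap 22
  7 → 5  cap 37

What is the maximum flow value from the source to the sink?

augment #1: 2→1→3 bottleneck 11, total now 11
augment #2: 2→4→3 bottleneck 10, total now 21
augment #3: 2→0→7→3 bottleneck 1, total now 22
augment #4: 2→4→1→3 bottleneck 7, total now 29
augment #5: 2→4→1→6→3 bottleneck 12, total now 41

Maximum flow value: 41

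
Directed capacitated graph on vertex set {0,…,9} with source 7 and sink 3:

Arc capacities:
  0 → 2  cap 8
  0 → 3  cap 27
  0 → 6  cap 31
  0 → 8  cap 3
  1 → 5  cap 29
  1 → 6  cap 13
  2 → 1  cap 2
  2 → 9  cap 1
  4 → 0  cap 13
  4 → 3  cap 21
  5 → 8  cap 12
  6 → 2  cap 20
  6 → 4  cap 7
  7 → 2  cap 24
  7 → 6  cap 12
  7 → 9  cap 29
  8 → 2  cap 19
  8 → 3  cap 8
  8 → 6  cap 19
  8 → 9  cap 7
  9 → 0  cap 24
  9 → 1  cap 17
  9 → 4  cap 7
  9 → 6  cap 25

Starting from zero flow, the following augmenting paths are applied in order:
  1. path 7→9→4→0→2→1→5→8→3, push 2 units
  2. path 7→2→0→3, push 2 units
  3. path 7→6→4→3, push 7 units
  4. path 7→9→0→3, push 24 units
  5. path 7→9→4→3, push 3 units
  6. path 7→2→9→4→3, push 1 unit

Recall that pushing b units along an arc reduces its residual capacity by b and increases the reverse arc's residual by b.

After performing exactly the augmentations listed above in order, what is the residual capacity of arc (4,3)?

after path 1 (7→9→4→0→2→1→5→8→3, push 2): res(4,3)=21
after path 2 (7→2→0→3, push 2): res(4,3)=21
after path 3 (7→6→4→3, push 7): res(4,3)=14
after path 4 (7→9→0→3, push 24): res(4,3)=14
after path 5 (7→9→4→3, push 3): res(4,3)=11
after path 6 (7→2→9→4→3, push 1): res(4,3)=10

Residual capacity of (4,3): 10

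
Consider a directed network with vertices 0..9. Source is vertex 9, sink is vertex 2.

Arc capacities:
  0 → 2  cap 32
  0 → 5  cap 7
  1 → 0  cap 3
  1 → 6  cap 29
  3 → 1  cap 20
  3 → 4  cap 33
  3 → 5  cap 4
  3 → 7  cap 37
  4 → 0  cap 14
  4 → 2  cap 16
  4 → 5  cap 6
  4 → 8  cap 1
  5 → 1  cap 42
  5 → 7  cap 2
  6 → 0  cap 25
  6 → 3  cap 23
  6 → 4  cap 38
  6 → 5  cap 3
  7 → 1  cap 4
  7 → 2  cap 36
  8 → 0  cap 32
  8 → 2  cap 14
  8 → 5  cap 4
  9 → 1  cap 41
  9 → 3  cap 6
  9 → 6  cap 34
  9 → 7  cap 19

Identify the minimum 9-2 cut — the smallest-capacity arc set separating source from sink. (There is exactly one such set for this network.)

Min-cut arcs: {(0,2), (4,2), (4,8), (7,2)} (total capacity 85)

augment #1: 9→7→2 push 19
augment #2: 9→1→0→2 push 3
augment #3: 9→3→4→2 push 6
augment #4: 9→6→0→2 push 25
augment #5: 9→6→4→2 push 9
augment #6: 9→1→6→4→2 push 1
augment #7: 9→1→6→3→7→2 push 17
augment #8: 9→1→6→4→0→2 push 4
augment #9: 9→1→6→4→8→2 push 1
max flow = 85; residual-reachable set from 9 gives S-side
cut edges (S→T): {(0,2), (4,2), (4,8), (7,2)} total cap 85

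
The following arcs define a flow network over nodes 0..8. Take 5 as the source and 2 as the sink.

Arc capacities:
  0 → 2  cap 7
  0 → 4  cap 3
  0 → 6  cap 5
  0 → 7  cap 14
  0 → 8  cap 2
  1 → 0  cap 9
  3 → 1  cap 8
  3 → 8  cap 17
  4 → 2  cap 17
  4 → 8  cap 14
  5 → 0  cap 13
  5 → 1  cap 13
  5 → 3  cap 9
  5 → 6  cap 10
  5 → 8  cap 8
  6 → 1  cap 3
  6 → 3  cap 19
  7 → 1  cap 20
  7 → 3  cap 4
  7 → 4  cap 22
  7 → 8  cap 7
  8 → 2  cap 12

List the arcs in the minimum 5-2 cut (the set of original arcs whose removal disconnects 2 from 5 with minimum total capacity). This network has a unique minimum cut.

augment #1: 5→0→2 push 7
augment #2: 5→8→2 push 8
augment #3: 5→0→4→2 push 3
augment #4: 5→0→8→2 push 2
augment #5: 5→3→8→2 push 2
augment #6: 5→0→7→4→2 push 1
augment #7: 5→1→0→7→4→2 push 9
augment #8: 5→3→8→0→7→4→2 push 2
max flow = 34; residual-reachable set from 5 gives S-side
cut edges (S→T): {(1,0), (5,0), (8,2)} total cap 34

Min-cut arcs: {(1,0), (5,0), (8,2)} (total capacity 34)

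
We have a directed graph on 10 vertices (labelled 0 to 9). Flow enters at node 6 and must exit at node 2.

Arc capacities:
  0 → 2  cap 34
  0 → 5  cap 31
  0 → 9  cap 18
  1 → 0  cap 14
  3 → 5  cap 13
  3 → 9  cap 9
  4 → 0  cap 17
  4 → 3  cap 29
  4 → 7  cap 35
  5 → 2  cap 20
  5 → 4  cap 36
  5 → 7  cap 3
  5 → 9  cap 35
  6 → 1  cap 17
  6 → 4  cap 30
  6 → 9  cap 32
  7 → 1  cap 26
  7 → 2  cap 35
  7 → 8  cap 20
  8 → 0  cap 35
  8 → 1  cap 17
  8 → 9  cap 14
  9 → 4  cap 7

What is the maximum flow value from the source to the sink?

augment #1: 6→1→0→2 bottleneck 14, total now 14
augment #2: 6→4→0→2 bottleneck 17, total now 31
augment #3: 6→4→7→2 bottleneck 13, total now 44
augment #4: 6→9→4→7→2 bottleneck 7, total now 51

Maximum flow value: 51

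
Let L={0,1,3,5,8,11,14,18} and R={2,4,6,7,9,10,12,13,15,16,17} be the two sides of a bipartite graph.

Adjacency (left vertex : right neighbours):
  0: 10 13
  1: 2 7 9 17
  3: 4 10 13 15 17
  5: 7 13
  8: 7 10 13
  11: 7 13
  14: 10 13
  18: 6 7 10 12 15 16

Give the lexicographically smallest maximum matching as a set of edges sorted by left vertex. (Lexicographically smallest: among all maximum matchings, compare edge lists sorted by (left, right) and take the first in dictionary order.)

|M| = 6 (so the lex-smallest maximum matching has 6 edges)
process left vertices in ascending order; for each, take the smallest-labelled available neighbour that still permits 6 edges overall, or leave it unmatched if none does
lex-smallest matching: {0-10, 1-2, 3-4, 5-7, 8-13, 18-6}

Lex-smallest maximum matching: {(0,10), (1,2), (3,4), (5,7), (8,13), (18,6)}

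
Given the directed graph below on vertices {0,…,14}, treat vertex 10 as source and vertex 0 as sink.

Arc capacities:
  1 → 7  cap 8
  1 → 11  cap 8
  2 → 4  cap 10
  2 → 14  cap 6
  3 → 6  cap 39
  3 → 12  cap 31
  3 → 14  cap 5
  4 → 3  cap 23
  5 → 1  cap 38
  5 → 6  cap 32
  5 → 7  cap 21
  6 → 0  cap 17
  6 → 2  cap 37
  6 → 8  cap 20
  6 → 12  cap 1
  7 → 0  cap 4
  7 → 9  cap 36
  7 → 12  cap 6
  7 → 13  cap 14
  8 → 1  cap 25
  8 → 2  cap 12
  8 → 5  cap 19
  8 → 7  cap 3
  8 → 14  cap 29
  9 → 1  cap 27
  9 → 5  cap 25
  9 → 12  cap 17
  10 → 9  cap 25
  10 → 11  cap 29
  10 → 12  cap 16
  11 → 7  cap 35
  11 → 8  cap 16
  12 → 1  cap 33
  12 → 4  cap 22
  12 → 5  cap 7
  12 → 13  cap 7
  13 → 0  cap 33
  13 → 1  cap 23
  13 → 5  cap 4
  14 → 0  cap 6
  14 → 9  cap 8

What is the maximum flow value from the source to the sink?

augment #1: 10→11→7→0 bottleneck 4, total now 4
augment #2: 10→12→13→0 bottleneck 7, total now 11
augment #3: 10→9→5→6→0 bottleneck 17, total now 28
augment #4: 10→11→7→13→0 bottleneck 14, total now 42
augment #5: 10→11→8→14→0 bottleneck 6, total now 48

Maximum flow value: 48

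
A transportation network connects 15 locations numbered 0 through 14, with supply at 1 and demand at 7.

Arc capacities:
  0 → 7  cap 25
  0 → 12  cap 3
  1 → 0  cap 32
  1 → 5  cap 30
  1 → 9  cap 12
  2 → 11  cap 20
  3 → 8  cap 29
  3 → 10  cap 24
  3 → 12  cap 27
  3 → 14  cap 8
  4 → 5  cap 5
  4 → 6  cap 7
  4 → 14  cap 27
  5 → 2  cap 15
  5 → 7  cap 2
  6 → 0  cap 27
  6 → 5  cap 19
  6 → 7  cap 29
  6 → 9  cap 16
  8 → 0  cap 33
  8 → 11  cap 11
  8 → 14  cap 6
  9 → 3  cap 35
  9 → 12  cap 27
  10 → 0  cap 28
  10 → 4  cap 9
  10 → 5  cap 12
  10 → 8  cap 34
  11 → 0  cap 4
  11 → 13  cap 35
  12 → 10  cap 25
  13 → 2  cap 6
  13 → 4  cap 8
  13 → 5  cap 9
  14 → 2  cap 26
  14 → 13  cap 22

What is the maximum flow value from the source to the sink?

Maximum flow value: 34

augment #1: 1→0→7 bottleneck 25, total now 25
augment #2: 1→5→7 bottleneck 2, total now 27
augment #3: 1→0→12→10→4→6→7 bottleneck 3, total now 30
augment #4: 1→9→3→10→4→6→7 bottleneck 4, total now 34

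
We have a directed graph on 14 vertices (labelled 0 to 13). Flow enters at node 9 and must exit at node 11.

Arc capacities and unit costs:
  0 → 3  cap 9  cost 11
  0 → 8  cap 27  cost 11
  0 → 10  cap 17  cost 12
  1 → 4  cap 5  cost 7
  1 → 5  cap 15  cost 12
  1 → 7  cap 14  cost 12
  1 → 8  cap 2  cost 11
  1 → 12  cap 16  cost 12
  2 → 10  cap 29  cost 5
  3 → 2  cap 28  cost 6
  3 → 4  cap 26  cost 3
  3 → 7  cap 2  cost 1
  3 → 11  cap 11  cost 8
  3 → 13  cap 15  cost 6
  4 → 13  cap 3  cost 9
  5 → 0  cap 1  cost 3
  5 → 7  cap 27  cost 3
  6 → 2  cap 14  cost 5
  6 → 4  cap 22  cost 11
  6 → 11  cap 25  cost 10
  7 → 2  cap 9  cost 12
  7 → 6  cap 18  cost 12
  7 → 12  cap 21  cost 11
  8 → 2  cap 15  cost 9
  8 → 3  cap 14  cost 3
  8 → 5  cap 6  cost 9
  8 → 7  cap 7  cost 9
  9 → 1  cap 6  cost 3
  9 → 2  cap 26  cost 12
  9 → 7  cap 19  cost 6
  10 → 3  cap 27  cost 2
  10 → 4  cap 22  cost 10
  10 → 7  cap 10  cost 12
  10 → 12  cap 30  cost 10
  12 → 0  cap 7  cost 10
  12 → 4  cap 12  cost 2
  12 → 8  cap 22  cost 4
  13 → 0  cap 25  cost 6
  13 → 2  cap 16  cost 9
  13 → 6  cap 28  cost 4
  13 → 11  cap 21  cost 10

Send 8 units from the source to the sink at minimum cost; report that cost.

shortest-cost path #1: 9→1→8→3→11 push 2 @ unit cost 25 (adds 50)
shortest-cost path #2: 9→2→10→3→11 push 6 @ unit cost 27 (adds 162)
total cost = 212

Minimum cost for 8 units: 212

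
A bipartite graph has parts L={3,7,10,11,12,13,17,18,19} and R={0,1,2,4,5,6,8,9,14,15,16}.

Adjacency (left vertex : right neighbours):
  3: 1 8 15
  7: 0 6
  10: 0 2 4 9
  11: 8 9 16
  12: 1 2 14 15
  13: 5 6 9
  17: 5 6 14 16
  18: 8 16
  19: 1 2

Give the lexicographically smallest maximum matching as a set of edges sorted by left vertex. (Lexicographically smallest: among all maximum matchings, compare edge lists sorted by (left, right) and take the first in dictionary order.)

Lex-smallest maximum matching: {(3,1), (7,0), (10,4), (11,8), (12,14), (13,5), (17,6), (18,16), (19,2)}

|M| = 9 (so the lex-smallest maximum matching has 9 edges)
process left vertices in ascending order; for each, take the smallest-labelled available neighbour that still permits 9 edges overall, or leave it unmatched if none does
lex-smallest matching: {3-1, 7-0, 10-4, 11-8, 12-14, 13-5, 17-6, 18-16, 19-2}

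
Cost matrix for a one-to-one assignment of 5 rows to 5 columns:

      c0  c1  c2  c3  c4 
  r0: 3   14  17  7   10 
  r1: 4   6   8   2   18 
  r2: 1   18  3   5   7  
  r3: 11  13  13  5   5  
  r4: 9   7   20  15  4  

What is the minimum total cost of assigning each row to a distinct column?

optimal assignment: row0→col0 (cost 3), row1→col3 (cost 2), row2→col2 (cost 3), row3→col4 (cost 5), row4→col1 (cost 7)
total = 3 + 2 + 3 + 5 + 7 = 20

Minimum assignment cost: 20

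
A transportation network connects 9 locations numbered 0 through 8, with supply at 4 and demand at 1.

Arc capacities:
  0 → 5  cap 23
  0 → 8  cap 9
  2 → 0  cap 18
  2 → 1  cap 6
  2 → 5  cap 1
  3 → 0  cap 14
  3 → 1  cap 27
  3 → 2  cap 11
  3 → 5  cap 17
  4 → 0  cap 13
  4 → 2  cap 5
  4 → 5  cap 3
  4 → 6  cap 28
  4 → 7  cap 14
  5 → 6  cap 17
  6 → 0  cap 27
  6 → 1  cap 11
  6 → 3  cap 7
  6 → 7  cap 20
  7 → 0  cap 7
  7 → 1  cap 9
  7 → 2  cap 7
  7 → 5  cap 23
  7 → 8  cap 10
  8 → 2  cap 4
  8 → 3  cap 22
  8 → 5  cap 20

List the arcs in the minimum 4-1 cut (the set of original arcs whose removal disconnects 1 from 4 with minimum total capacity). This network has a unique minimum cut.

Min-cut arcs: {(0,8), (2,1), (6,1), (6,3), (7,1), (7,8)} (total capacity 52)

augment #1: 4→2→1 push 5
augment #2: 4→6→1 push 11
augment #3: 4→7→1 push 9
augment #4: 4→6→3→1 push 7
augment #5: 4→7→2→1 push 1
augment #6: 4→0→8→3→1 push 9
augment #7: 4→7→8→3→1 push 4
augment #8: 4→6→7→8→3→1 push 6
max flow = 52; residual-reachable set from 4 gives S-side
cut edges (S→T): {(0,8), (2,1), (6,1), (6,3), (7,1), (7,8)} total cap 52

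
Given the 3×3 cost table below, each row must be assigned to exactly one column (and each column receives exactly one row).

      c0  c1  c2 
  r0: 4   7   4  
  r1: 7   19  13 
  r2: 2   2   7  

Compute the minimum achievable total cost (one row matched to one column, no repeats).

optimal assignment: row0→col2 (cost 4), row1→col0 (cost 7), row2→col1 (cost 2)
total = 4 + 7 + 2 = 13

Minimum assignment cost: 13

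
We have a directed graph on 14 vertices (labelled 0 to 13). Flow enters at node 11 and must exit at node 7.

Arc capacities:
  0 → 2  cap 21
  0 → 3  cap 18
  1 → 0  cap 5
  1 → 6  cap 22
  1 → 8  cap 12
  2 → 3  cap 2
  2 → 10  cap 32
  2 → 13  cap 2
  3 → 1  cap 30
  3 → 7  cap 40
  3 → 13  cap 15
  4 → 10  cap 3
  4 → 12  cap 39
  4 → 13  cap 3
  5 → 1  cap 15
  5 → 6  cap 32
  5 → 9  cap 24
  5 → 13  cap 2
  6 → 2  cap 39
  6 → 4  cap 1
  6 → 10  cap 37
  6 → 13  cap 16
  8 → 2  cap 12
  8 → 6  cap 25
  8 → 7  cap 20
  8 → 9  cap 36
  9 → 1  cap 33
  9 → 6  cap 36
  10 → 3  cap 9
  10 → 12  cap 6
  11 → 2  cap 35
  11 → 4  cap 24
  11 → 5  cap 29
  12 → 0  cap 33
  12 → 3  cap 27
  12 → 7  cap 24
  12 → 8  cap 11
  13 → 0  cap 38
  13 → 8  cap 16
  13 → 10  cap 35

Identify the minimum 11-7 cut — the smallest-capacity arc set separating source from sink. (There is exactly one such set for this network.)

augment #1: 11→2→3→7 push 2
augment #2: 11→4→12→7 push 24
augment #3: 11→2→10→3→7 push 9
augment #4: 11→2→13→8→7 push 2
augment #5: 11→5→1→8→7 push 12
augment #6: 11→5→13→8→7 push 2
augment #7: 11→2→10→12→3→7 push 6
augment #8: 11→5→1→0→3→7 push 3
augment #9: 11→5→6→13→8→7 push 4
augment #10: 11→5→6→4→12→3→7 push 1
augment #11: 11→5→6→13→0→3→7 push 7
max flow = 72; residual-reachable set from 11 gives S-side
cut edges (S→T): {(2,3), (2,13), (10,3), (10,12), (11,4), (11,5)} total cap 72

Min-cut arcs: {(2,3), (2,13), (10,3), (10,12), (11,4), (11,5)} (total capacity 72)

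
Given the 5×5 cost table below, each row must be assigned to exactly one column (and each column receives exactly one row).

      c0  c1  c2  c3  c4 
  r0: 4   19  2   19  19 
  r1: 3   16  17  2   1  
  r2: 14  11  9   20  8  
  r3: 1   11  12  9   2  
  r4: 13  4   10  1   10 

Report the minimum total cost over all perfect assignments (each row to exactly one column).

Minimum assignment cost: 16

optimal assignment: row0→col2 (cost 2), row1→col4 (cost 1), row2→col1 (cost 11), row3→col0 (cost 1), row4→col3 (cost 1)
total = 2 + 1 + 11 + 1 + 1 = 16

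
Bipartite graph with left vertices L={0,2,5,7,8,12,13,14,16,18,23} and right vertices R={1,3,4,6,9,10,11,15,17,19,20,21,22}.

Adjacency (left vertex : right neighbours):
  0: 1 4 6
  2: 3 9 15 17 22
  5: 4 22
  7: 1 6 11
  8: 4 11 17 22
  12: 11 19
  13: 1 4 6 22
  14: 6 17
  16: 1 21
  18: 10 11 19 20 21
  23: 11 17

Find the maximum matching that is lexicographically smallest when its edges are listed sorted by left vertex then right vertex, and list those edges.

Lex-smallest maximum matching: {(0,1), (2,3), (5,4), (7,6), (8,11), (12,19), (13,22), (14,17), (16,21), (18,10)}

|M| = 10 (so the lex-smallest maximum matching has 10 edges)
process left vertices in ascending order; for each, take the smallest-labelled available neighbour that still permits 10 edges overall, or leave it unmatched if none does
lex-smallest matching: {0-1, 2-3, 5-4, 7-6, 8-11, 12-19, 13-22, 14-17, 16-21, 18-10}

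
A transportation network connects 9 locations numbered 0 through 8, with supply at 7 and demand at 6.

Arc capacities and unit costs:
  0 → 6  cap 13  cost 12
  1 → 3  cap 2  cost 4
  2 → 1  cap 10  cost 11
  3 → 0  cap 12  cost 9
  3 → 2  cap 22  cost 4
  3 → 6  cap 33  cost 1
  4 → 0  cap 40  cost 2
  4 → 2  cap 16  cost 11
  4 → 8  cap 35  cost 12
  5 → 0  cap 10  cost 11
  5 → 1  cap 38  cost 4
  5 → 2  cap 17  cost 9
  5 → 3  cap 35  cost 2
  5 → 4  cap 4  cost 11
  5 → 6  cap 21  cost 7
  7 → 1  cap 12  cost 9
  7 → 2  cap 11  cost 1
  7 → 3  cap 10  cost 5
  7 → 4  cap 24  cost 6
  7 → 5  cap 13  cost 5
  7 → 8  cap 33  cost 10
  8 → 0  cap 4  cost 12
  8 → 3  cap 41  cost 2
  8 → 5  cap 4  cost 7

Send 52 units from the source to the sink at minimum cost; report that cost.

Minimum cost for 52 units: 635

shortest-cost path #1: 7→3→6 push 10 @ unit cost 6 (adds 60)
shortest-cost path #2: 7→5→3→6 push 13 @ unit cost 8 (adds 104)
shortest-cost path #3: 7→8→3→6 push 10 @ unit cost 13 (adds 130)
shortest-cost path #4: 7→8→3→5→6 push 13 @ unit cost 17 (adds 221)
shortest-cost path #5: 7→4→0→6 push 6 @ unit cost 20 (adds 120)
total cost = 635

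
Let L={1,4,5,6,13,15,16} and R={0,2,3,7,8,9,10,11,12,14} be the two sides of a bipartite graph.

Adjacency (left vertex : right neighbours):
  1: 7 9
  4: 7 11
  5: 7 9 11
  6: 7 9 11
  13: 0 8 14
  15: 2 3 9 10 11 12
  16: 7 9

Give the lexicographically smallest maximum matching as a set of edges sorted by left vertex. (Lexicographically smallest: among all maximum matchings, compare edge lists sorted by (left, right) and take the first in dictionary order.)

|M| = 5 (so the lex-smallest maximum matching has 5 edges)
process left vertices in ascending order; for each, take the smallest-labelled available neighbour that still permits 5 edges overall, or leave it unmatched if none does
lex-smallest matching: {1-7, 4-11, 5-9, 13-0, 15-2}

Lex-smallest maximum matching: {(1,7), (4,11), (5,9), (13,0), (15,2)}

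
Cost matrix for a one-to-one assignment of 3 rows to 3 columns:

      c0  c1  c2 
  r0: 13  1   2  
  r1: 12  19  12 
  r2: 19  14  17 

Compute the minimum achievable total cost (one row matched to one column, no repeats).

optimal assignment: row0→col2 (cost 2), row1→col0 (cost 12), row2→col1 (cost 14)
total = 2 + 12 + 14 = 28

Minimum assignment cost: 28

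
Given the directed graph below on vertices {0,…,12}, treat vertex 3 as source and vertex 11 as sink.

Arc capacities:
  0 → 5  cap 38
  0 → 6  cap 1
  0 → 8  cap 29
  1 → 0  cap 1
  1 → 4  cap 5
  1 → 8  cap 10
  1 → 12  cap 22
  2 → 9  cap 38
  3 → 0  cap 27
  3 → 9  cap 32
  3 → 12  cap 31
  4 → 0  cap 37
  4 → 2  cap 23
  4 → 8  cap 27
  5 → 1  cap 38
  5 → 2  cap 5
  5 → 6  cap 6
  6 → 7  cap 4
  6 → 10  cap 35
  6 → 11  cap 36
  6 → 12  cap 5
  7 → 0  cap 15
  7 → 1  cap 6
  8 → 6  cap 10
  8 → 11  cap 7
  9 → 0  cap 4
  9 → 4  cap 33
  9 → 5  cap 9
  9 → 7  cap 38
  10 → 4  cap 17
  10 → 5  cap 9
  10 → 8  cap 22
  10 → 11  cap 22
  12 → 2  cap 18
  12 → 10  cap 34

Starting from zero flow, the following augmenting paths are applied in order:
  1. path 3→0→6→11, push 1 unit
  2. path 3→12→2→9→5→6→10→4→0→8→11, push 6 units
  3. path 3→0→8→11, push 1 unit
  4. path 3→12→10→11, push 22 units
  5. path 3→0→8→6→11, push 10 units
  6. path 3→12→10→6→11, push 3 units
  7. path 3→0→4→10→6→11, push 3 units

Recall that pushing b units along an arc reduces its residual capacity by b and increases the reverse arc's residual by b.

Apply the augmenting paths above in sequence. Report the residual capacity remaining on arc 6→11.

after path 1 (3→0→6→11, push 1): res(6,11)=35
after path 2 (3→12→2→9→5→6→10→4→0→8→11, push 6): res(6,11)=35
after path 3 (3→0→8→11, push 1): res(6,11)=35
after path 4 (3→12→10→11, push 22): res(6,11)=35
after path 5 (3→0→8→6→11, push 10): res(6,11)=25
after path 6 (3→12→10→6→11, push 3): res(6,11)=22
after path 7 (3→0→4→10→6→11, push 3): res(6,11)=19

Residual capacity of (6,11): 19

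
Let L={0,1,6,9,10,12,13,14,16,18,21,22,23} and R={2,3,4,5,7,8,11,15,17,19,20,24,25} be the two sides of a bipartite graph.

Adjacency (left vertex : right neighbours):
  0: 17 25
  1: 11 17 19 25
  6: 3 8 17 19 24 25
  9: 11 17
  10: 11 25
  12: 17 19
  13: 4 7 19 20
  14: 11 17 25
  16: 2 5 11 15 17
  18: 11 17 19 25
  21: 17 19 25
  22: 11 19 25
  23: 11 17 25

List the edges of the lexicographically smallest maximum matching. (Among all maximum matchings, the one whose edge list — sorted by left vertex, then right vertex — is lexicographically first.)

Lex-smallest maximum matching: {(0,17), (1,11), (6,3), (10,25), (12,19), (13,4), (16,2)}

|M| = 7 (so the lex-smallest maximum matching has 7 edges)
process left vertices in ascending order; for each, take the smallest-labelled available neighbour that still permits 7 edges overall, or leave it unmatched if none does
lex-smallest matching: {0-17, 1-11, 6-3, 10-25, 12-19, 13-4, 16-2}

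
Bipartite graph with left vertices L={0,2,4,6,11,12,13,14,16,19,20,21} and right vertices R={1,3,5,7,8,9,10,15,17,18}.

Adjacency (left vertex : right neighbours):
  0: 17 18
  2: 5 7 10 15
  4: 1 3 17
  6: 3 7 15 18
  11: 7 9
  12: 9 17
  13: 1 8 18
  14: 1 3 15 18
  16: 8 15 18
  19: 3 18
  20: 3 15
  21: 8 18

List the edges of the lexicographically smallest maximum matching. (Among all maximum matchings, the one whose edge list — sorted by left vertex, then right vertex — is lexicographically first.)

|M| = 9 (so the lex-smallest maximum matching has 9 edges)
process left vertices in ascending order; for each, take the smallest-labelled available neighbour that still permits 9 edges overall, or leave it unmatched if none does
lex-smallest matching: {0-17, 2-5, 4-1, 6-3, 11-7, 12-9, 13-8, 14-15, 16-18}

Lex-smallest maximum matching: {(0,17), (2,5), (4,1), (6,3), (11,7), (12,9), (13,8), (14,15), (16,18)}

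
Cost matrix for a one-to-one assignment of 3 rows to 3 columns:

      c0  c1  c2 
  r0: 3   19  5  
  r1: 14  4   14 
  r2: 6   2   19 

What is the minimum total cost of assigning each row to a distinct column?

optimal assignment: row0→col2 (cost 5), row1→col1 (cost 4), row2→col0 (cost 6)
total = 5 + 4 + 6 = 15

Minimum assignment cost: 15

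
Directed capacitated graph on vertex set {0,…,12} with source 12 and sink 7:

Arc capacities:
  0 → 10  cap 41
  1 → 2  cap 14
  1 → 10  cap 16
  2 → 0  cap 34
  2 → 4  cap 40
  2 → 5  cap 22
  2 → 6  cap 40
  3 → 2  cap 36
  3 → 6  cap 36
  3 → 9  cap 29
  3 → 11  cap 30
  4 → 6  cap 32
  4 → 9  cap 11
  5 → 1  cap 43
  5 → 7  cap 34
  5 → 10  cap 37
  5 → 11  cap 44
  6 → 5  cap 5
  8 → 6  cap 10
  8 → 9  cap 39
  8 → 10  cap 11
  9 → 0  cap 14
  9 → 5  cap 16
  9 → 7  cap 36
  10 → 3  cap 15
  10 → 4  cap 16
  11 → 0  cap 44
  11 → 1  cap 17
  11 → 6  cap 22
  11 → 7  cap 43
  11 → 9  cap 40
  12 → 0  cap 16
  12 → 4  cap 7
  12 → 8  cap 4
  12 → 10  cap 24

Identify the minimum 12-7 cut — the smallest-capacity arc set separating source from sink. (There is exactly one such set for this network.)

Min-cut arcs: {(4,9), (6,5), (10,3), (12,8)} (total capacity 35)

augment #1: 12→4→9→7 push 7
augment #2: 12→8→9→7 push 4
augment #3: 12→10→3→9→7 push 15
augment #4: 12→10→4→9→7 push 4
augment #5: 12→10→4→6→5→7 push 5
max flow = 35; residual-reachable set from 12 gives S-side
cut edges (S→T): {(4,9), (6,5), (10,3), (12,8)} total cap 35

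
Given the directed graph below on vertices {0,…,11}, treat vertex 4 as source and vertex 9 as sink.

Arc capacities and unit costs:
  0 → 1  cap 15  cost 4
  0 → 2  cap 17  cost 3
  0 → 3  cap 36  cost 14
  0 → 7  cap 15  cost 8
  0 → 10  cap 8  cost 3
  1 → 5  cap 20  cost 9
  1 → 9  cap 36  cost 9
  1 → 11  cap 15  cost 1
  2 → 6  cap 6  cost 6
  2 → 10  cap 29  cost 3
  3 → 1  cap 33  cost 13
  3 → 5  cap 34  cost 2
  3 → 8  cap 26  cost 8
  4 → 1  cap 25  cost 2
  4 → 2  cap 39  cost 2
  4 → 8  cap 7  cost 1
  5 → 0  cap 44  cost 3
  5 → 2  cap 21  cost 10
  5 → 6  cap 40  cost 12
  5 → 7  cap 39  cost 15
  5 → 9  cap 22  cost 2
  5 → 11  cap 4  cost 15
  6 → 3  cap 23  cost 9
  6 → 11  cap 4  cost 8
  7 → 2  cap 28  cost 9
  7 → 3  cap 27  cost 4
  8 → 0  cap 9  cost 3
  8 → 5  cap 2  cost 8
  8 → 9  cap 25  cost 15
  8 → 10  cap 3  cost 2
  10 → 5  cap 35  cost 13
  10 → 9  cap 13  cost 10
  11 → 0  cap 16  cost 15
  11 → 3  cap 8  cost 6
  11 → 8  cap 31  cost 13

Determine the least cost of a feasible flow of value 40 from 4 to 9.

shortest-cost path #1: 4→1→9 push 25 @ unit cost 11 (adds 275)
shortest-cost path #2: 4→8→5→9 push 2 @ unit cost 11 (adds 22)
shortest-cost path #3: 4→8→10→9 push 3 @ unit cost 13 (adds 39)
shortest-cost path #4: 4→2→10→9 push 10 @ unit cost 15 (adds 150)
total cost = 486

Minimum cost for 40 units: 486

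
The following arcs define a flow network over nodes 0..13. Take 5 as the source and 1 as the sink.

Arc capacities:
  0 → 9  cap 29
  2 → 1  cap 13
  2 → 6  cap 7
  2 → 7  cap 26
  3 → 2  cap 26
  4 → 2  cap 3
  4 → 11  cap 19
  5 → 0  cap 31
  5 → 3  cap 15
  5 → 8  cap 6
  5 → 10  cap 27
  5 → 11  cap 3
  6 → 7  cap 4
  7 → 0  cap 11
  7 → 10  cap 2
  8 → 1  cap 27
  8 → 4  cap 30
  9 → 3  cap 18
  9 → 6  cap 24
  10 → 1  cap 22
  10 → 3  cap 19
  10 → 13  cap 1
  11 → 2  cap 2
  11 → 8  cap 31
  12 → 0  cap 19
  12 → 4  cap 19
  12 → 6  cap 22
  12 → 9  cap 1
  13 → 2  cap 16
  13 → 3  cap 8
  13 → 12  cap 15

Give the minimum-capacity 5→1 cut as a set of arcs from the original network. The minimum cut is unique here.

Min-cut arcs: {(2,1), (5,8), (5,11), (10,1), (10,13)} (total capacity 45)

augment #1: 5→8→1 push 6
augment #2: 5→10→1 push 22
augment #3: 5→3→2→1 push 13
augment #4: 5→11→8→1 push 3
augment #5: 5→10→13→12→4→11→8→1 push 1
max flow = 45; residual-reachable set from 5 gives S-side
cut edges (S→T): {(2,1), (5,8), (5,11), (10,1), (10,13)} total cap 45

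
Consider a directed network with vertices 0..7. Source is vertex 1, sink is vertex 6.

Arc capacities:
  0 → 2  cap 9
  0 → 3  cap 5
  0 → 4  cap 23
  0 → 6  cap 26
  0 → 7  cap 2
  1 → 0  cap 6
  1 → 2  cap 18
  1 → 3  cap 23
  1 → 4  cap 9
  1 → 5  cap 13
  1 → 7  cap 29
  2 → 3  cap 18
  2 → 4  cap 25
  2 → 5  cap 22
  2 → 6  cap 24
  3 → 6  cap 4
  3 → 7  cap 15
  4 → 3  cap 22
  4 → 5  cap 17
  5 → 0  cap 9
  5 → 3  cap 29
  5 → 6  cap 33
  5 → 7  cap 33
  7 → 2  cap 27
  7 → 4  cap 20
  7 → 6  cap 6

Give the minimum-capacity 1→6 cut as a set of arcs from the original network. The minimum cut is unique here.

augment #1: 1→0→6 push 6
augment #2: 1→2→6 push 18
augment #3: 1→3→6 push 4
augment #4: 1→5→6 push 13
augment #5: 1→7→6 push 6
augment #6: 1→4→5→6 push 9
augment #7: 1→7→2→6 push 6
augment #8: 1→7→2→5→6 push 11
augment #9: 1→7→2→5→0→6 push 6
augment #10: 1→3→7→2→5→0→6 push 3
max flow = 82; residual-reachable set from 1 gives S-side
cut edges (S→T): {(1,0), (2,6), (3,6), (5,0), (5,6), (7,6)} total cap 82

Min-cut arcs: {(1,0), (2,6), (3,6), (5,0), (5,6), (7,6)} (total capacity 82)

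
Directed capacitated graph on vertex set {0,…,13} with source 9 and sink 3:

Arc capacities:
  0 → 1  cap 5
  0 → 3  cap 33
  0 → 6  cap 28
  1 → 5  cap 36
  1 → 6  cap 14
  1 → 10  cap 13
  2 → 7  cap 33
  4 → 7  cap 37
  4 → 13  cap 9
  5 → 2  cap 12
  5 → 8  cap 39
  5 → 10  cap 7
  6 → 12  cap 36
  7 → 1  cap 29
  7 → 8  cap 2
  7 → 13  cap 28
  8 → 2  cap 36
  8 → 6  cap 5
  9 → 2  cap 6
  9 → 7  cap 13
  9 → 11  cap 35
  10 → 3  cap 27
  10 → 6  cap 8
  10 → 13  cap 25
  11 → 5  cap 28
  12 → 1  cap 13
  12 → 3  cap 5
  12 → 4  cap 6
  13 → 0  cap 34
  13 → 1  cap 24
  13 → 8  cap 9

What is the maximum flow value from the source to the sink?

Maximum flow value: 47

augment #1: 9→7→1→10→3 bottleneck 13, total now 13
augment #2: 9→11→5→10→3 bottleneck 7, total now 20
augment #3: 9→2→7→13→0→3 bottleneck 6, total now 26
augment #4: 9→11→5→8→6→12→3 bottleneck 5, total now 31
augment #5: 9→11→5→2→7→13→0→3 bottleneck 12, total now 43
augment #6: 9→11→5→8→2→7→13→0→3 bottleneck 4, total now 47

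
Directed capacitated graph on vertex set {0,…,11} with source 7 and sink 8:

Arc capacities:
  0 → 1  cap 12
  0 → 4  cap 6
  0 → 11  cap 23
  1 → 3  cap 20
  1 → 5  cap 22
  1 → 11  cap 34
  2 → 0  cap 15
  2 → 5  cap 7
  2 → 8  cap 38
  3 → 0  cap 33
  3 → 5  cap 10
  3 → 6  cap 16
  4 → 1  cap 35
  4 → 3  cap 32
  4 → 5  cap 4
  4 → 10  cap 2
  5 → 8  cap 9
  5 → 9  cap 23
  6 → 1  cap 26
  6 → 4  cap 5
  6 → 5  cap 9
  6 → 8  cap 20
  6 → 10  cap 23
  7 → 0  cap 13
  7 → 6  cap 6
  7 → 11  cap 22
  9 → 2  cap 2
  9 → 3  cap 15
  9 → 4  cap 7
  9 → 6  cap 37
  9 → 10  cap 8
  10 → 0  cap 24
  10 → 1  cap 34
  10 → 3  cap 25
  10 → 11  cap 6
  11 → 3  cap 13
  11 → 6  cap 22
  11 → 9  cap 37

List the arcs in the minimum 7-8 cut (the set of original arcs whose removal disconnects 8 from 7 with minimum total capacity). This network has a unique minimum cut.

Min-cut arcs: {(5,8), (6,8), (9,2)} (total capacity 31)

augment #1: 7→6→8 push 6
augment #2: 7→11→6→8 push 14
augment #3: 7→0→1→5→8 push 9
augment #4: 7→11→9→2→8 push 2
max flow = 31; residual-reachable set from 7 gives S-side
cut edges (S→T): {(5,8), (6,8), (9,2)} total cap 31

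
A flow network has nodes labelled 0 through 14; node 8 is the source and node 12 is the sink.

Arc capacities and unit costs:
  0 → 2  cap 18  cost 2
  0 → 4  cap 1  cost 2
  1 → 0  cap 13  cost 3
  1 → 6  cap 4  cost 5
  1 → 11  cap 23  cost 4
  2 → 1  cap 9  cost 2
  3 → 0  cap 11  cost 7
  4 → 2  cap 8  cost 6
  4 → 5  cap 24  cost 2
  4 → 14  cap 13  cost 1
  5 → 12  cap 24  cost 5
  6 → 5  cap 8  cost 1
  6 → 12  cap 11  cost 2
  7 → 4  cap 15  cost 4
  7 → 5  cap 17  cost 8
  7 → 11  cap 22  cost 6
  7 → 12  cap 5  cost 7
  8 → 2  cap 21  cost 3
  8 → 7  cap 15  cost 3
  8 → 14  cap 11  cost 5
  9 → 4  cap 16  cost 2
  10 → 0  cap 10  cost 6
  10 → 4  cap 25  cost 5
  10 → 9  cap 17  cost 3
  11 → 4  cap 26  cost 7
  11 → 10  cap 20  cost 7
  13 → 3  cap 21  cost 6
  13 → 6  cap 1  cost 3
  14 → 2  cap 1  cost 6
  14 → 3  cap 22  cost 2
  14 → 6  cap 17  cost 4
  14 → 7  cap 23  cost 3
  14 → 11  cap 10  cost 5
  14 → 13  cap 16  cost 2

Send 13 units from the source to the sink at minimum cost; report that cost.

Minimum cost for 13 units: 138

shortest-cost path #1: 8→7→12 push 5 @ unit cost 10 (adds 50)
shortest-cost path #2: 8→14→6→12 push 8 @ unit cost 11 (adds 88)
total cost = 138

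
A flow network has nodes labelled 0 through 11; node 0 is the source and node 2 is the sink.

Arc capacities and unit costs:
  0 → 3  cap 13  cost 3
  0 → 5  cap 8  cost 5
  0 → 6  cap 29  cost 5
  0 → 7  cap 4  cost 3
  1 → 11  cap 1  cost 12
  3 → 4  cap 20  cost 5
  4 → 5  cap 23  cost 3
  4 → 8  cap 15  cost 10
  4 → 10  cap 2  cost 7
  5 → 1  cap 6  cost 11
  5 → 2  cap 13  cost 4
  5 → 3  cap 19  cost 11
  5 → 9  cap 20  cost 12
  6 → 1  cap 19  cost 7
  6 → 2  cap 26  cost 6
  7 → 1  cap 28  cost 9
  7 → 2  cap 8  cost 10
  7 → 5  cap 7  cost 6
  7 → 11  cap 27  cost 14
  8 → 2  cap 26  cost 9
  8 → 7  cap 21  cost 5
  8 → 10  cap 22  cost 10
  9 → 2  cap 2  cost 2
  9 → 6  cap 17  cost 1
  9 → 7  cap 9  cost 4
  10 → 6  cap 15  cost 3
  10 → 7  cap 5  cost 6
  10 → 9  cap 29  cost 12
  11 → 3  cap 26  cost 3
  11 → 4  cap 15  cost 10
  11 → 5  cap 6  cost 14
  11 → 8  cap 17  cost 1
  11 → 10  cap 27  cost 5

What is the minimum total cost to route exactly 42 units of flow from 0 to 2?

Minimum cost for 42 units: 470

shortest-cost path #1: 0→5→2 push 8 @ unit cost 9 (adds 72)
shortest-cost path #2: 0→6→2 push 26 @ unit cost 11 (adds 286)
shortest-cost path #3: 0→7→2 push 4 @ unit cost 13 (adds 52)
shortest-cost path #4: 0→3→4→5→2 push 4 @ unit cost 15 (adds 60)
total cost = 470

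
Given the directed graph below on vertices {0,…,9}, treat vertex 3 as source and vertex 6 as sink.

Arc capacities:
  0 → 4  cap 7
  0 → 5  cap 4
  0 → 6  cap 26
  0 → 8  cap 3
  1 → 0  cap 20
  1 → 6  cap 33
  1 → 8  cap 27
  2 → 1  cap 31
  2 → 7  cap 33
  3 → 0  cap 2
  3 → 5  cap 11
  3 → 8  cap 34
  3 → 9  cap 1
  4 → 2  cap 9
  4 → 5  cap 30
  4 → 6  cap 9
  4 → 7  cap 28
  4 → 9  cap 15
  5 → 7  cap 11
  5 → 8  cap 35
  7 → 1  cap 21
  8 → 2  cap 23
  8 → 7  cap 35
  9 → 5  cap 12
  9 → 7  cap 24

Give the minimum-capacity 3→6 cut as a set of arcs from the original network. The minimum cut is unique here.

augment #1: 3→0→6 push 2
augment #2: 3→5→7→1→6 push 11
augment #3: 3→8→2→1→6 push 22
augment #4: 3→8→2→1→0→6 push 1
augment #5: 3→8→7→1→0→6 push 10
max flow = 46; residual-reachable set from 3 gives S-side
cut edges (S→T): {(3,0), (7,1), (8,2)} total cap 46

Min-cut arcs: {(3,0), (7,1), (8,2)} (total capacity 46)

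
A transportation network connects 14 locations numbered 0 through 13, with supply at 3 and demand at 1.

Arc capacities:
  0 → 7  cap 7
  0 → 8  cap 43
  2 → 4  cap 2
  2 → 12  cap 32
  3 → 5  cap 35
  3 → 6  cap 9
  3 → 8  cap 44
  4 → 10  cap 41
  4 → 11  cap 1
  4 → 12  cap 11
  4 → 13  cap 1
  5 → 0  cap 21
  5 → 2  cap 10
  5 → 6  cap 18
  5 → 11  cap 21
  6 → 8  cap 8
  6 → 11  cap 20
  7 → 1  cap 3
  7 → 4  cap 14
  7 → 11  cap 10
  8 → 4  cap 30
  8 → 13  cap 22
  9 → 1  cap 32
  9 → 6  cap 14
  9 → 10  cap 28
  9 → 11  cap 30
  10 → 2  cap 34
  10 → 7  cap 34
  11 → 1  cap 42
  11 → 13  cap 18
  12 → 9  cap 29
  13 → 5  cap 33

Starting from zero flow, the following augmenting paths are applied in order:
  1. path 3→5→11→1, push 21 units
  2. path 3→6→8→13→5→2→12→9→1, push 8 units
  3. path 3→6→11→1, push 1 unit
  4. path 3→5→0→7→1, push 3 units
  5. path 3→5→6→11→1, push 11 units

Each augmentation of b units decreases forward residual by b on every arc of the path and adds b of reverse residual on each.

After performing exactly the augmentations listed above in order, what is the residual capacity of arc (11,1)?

Residual capacity of (11,1): 9

after path 1 (3→5→11→1, push 21): res(11,1)=21
after path 2 (3→6→8→13→5→2→12→9→1, push 8): res(11,1)=21
after path 3 (3→6→11→1, push 1): res(11,1)=20
after path 4 (3→5→0→7→1, push 3): res(11,1)=20
after path 5 (3→5→6→11→1, push 11): res(11,1)=9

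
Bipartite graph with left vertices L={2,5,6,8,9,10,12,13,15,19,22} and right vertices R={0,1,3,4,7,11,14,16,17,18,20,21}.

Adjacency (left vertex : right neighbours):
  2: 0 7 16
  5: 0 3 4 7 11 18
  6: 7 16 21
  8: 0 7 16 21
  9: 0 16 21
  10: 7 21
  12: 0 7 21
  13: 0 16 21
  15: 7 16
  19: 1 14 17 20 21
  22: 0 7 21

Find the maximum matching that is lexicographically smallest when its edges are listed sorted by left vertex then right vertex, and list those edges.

Lex-smallest maximum matching: {(2,0), (5,3), (6,7), (8,16), (9,21), (19,1)}

|M| = 6 (so the lex-smallest maximum matching has 6 edges)
process left vertices in ascending order; for each, take the smallest-labelled available neighbour that still permits 6 edges overall, or leave it unmatched if none does
lex-smallest matching: {2-0, 5-3, 6-7, 8-16, 9-21, 19-1}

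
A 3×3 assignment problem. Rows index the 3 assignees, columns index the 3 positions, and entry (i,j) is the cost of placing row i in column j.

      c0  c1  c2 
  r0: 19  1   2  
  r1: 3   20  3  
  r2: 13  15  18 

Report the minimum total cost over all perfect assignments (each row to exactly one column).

Minimum assignment cost: 17

optimal assignment: row0→col1 (cost 1), row1→col2 (cost 3), row2→col0 (cost 13)
total = 1 + 3 + 13 = 17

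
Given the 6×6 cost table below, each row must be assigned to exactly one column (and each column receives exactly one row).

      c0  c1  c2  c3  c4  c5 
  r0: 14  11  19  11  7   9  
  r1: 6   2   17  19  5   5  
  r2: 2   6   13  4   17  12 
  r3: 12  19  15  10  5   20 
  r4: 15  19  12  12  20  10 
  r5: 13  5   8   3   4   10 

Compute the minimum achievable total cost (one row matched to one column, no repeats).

optimal assignment: row0→col5 (cost 9), row1→col1 (cost 2), row2→col0 (cost 2), row3→col4 (cost 5), row4→col2 (cost 12), row5→col3 (cost 3)
total = 9 + 2 + 2 + 5 + 12 + 3 = 33

Minimum assignment cost: 33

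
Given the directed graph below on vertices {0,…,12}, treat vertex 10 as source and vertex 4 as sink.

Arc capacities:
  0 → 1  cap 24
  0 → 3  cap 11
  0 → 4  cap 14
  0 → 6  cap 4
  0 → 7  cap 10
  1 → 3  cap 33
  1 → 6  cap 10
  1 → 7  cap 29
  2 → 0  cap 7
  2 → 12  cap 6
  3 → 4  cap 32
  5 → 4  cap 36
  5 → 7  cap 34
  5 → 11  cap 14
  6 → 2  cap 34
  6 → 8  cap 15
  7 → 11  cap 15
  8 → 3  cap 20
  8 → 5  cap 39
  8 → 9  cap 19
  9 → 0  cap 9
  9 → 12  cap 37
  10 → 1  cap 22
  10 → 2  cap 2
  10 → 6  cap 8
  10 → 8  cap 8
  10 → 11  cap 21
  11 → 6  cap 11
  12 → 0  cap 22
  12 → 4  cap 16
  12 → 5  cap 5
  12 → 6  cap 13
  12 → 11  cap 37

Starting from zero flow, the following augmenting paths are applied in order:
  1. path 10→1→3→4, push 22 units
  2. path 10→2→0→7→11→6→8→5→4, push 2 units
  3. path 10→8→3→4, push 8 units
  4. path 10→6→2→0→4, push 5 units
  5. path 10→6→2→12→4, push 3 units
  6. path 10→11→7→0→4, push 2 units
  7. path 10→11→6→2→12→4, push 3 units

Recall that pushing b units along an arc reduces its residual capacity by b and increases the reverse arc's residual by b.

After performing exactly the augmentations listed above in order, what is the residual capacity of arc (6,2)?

Residual capacity of (6,2): 23

after path 1 (10→1→3→4, push 22): res(6,2)=34
after path 2 (10→2→0→7→11→6→8→5→4, push 2): res(6,2)=34
after path 3 (10→8→3→4, push 8): res(6,2)=34
after path 4 (10→6→2→0→4, push 5): res(6,2)=29
after path 5 (10→6→2→12→4, push 3): res(6,2)=26
after path 6 (10→11→7→0→4, push 2): res(6,2)=26
after path 7 (10→11→6→2→12→4, push 3): res(6,2)=23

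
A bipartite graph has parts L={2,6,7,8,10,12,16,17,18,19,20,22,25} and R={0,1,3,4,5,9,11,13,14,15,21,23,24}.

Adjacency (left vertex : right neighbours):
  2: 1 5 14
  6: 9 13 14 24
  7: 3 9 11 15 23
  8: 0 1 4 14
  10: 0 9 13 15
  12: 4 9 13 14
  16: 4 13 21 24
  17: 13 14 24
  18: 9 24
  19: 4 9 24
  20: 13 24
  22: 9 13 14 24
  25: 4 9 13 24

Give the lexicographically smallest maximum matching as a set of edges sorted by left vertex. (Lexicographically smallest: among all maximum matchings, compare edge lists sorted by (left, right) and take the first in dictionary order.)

|M| = 10 (so the lex-smallest maximum matching has 10 edges)
process left vertices in ascending order; for each, take the smallest-labelled available neighbour that still permits 10 edges overall, or leave it unmatched if none does
lex-smallest matching: {2-1, 6-9, 7-3, 8-0, 10-15, 12-4, 16-21, 17-13, 18-24, 22-14}

Lex-smallest maximum matching: {(2,1), (6,9), (7,3), (8,0), (10,15), (12,4), (16,21), (17,13), (18,24), (22,14)}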